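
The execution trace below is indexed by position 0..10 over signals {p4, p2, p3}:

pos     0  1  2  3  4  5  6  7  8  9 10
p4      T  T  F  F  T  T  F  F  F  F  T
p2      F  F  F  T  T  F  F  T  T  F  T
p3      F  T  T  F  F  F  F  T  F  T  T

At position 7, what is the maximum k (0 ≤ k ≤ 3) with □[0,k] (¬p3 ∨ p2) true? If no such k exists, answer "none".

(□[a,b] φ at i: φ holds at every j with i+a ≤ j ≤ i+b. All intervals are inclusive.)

1

(¬p3 ∨ p2) must hold from j=7 onward; find where it first fails.
  j=7: holds
  j=8: holds
  j=9: fails
Holds on [7,8], so largest k = 1.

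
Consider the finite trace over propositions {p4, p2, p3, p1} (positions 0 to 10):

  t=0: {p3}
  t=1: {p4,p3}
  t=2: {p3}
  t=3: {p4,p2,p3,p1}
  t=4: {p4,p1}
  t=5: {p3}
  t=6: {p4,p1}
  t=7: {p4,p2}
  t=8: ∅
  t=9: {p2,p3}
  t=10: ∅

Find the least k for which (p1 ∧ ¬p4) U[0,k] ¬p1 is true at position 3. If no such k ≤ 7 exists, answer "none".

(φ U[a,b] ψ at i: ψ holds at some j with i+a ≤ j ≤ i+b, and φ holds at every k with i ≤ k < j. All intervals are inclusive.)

Need earliest j ≥ 3 with ¬p1, and (p1 ∧ ¬p4) at every k in [3,j-1].
  j=3: rhs fails.
  j=4: rhs fails.
  j=5: rhs holds but lhs fails at k=3.
  j=6: rhs fails.
  j=7: rhs holds but lhs fails at k=3.
  j=8: rhs holds but lhs fails at k=3.
  j=9: rhs holds but lhs fails at k=3.
  j=10: rhs holds but lhs fails at k=3.
No witness within the range → none.

none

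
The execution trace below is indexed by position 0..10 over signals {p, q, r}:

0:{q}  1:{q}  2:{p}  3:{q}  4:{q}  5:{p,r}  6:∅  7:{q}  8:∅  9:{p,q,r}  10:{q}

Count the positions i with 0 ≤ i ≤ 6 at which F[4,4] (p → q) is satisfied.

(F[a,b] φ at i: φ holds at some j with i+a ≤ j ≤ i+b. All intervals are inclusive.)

6

Evaluate at each i in [0,6]:
  i=0: ✓ (witness j=4)
  i=1: ✗ (none in [5,5])
  i=2: ✓ (witness j=6)
  i=3: ✓ (witness j=7)
  i=4: ✓ (witness j=8)
  i=5: ✓ (witness j=9)
  i=6: ✓ (witness j=10)
Positions where it holds: {0, 2, 3, 4, 5, 6} → 6.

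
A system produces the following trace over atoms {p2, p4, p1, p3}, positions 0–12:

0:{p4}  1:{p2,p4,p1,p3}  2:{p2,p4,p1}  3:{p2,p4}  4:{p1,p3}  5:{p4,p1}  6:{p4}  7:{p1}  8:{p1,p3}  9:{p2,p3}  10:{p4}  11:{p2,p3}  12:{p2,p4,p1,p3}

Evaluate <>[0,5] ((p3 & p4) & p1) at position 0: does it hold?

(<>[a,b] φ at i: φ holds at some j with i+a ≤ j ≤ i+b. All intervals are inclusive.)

Check ((p3 & p4) & p1) at each j in [0,5]:
  j=0: false
  j=1: true
  j=2: false
  j=3: false
  j=4: false
  j=5: false
Found at j=1 → formula holds.

Yes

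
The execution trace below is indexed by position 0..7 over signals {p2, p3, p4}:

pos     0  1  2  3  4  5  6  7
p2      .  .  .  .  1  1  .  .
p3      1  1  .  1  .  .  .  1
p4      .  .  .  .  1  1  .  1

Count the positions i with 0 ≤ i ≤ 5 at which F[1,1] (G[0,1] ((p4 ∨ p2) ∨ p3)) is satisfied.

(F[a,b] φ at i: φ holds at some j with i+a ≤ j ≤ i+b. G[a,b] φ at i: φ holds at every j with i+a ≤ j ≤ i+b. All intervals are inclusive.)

Evaluate at each i in [0,5]:
  i=0: ✗ (none in [1,1])
  i=1: ✗ (none in [2,2])
  i=2: ✓ (witness j=3)
  i=3: ✓ (witness j=4)
  i=4: ✗ (none in [5,5])
  i=5: ✗ (none in [6,6])
Positions where it holds: {2, 3} → 2.

2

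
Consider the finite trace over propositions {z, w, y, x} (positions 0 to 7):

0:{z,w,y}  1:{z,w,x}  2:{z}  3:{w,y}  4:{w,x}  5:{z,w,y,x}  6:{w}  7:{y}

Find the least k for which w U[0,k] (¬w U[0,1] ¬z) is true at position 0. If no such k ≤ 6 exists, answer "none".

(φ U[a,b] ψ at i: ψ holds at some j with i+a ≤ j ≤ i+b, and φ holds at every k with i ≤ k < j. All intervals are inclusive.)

Need earliest j ≥ 0 with (¬w U[0,1] ¬z), and w at every k in [0,j-1].
  j=0: rhs fails.
  j=1: rhs fails.
  j=2: rhs holds; lhs holds on [0,1]. k = 2.

2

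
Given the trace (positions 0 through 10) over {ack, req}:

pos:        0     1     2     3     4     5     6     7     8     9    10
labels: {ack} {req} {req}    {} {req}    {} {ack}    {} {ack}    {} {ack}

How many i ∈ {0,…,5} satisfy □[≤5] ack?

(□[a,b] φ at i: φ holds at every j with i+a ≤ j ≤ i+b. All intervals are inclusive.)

Evaluate at each i in [0,5]:
  i=0: ✗ (fails at j=1)
  i=1: ✗ (fails at j=1)
  i=2: ✗ (fails at j=2)
  i=3: ✗ (fails at j=3)
  i=4: ✗ (fails at j=4)
  i=5: ✗ (fails at j=5)
Positions where it holds: {} → 0.

0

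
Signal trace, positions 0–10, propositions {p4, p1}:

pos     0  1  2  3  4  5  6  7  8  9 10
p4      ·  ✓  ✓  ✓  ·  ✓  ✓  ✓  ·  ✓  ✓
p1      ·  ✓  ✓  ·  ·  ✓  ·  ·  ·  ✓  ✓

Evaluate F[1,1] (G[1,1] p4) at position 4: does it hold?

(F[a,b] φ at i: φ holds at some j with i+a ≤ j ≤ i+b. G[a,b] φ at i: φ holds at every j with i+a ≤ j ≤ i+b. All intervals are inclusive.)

Yes

Check G[1,1] p4 at each j in [5,5]:
  j=5: holds on [6,6]
Found at j=5 → formula holds.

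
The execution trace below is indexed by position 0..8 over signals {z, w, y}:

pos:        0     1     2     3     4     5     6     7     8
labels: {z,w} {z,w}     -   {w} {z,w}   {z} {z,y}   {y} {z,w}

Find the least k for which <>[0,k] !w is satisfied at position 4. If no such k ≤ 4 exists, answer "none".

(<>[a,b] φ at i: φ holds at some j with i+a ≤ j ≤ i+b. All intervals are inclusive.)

Scan j = 4,5,… for !w:
  j=4: fails
  j=5: holds
First hit at j=5, so smallest k = 5-4 = 1.

1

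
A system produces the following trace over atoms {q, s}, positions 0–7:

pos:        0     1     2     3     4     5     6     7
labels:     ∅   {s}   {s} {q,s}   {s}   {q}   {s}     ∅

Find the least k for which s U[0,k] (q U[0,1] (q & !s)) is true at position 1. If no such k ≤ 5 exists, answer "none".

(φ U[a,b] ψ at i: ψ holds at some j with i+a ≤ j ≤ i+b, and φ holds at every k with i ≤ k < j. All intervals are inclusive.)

4

Need earliest j ≥ 1 with (q U[0,1] (q & !s)), and s at every k in [1,j-1].
  j=1: rhs fails.
  j=2: rhs fails.
  j=3: rhs fails.
  j=4: rhs fails.
  j=5: rhs holds; lhs holds on [1,4]. k = 4.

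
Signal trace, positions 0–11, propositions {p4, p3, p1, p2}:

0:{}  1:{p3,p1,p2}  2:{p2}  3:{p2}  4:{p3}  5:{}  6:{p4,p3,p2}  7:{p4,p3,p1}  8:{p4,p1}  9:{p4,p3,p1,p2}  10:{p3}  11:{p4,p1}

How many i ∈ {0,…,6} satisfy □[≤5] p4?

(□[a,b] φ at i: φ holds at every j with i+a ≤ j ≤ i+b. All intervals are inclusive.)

Evaluate at each i in [0,6]:
  i=0: ✗ (fails at j=0)
  i=1: ✗ (fails at j=1)
  i=2: ✗ (fails at j=2)
  i=3: ✗ (fails at j=3)
  i=4: ✗ (fails at j=4)
  i=5: ✗ (fails at j=5)
  i=6: ✗ (fails at j=10)
Positions where it holds: {} → 0.

0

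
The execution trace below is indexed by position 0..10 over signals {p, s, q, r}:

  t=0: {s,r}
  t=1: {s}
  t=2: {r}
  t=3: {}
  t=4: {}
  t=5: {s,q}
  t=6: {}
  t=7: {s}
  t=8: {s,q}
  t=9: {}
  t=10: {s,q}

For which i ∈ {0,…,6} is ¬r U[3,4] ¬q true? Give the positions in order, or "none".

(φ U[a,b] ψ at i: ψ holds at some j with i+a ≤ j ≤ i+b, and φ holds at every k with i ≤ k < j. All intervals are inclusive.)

3, 4, 5, 6

Evaluate at each i in [0,6]:
  i=0: ✗ (lhs fails at k=0 before rhs at j=3)
  i=1: ✗ (lhs fails at k=2 before rhs at j=4)
  i=2: ✗ (lhs fails at k=2 before rhs at j=6)
  i=3: ✓ (rhs at j=6; lhs holds on [3,5])
  i=4: ✓ (rhs at j=7; lhs holds on [4,6])
  i=5: ✓ (rhs at j=9; lhs holds on [5,8])
  i=6: ✓ (rhs at j=9; lhs holds on [6,8])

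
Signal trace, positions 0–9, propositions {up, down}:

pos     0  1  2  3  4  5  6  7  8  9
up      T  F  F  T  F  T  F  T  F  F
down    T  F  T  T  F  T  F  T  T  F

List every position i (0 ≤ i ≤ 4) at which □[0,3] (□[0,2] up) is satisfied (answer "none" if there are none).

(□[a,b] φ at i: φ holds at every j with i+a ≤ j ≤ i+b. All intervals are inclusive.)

none

Evaluate at each i in [0,4]:
  i=0: ✗ (fails at j=0)
  i=1: ✗ (fails at j=1)
  i=2: ✗ (fails at j=2)
  i=3: ✗ (fails at j=3)
  i=4: ✗ (fails at j=4)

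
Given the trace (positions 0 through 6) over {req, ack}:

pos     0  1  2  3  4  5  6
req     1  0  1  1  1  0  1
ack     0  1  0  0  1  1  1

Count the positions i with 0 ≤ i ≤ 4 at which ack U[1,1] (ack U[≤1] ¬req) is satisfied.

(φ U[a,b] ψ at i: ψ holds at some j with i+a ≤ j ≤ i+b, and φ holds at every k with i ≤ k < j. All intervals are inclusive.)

Evaluate at each i in [0,4]:
  i=0: ✗ (lhs fails at k=0 before rhs at j=1)
  i=1: ✗ (no rhs in [2,2])
  i=2: ✗ (no rhs in [3,3])
  i=3: ✗ (lhs fails at k=3 before rhs at j=4)
  i=4: ✓ (rhs at j=5; lhs holds on [4,4])
Positions where it holds: {4} → 1.

1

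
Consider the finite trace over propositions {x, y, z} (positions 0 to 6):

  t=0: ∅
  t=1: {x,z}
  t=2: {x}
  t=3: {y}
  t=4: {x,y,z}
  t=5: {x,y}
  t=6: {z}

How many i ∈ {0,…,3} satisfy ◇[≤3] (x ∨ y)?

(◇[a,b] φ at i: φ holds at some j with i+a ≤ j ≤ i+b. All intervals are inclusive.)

Evaluate at each i in [0,3]:
  i=0: ✓ (witness j=1)
  i=1: ✓ (witness j=1)
  i=2: ✓ (witness j=2)
  i=3: ✓ (witness j=3)
Positions where it holds: {0, 1, 2, 3} → 4.

4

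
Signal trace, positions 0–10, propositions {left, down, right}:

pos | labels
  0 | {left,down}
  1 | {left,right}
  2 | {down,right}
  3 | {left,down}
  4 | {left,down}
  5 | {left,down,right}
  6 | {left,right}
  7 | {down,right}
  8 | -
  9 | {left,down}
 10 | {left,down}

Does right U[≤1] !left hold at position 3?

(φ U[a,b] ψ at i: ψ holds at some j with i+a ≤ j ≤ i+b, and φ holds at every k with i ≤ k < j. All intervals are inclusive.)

Need some j in [3,4] with !left, and right at every k in [3,j-1].
  j=3: !left false.
  j=4: !left false.
No j in the window works → until fails.

No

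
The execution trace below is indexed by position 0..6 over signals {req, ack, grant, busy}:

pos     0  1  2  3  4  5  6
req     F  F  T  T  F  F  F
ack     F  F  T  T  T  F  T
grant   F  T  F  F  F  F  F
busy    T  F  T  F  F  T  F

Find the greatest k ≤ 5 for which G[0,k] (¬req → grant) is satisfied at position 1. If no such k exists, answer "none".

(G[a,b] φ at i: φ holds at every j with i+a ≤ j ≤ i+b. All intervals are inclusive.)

2

(¬req → grant) must hold from j=1 onward; find where it first fails.
  j=1: holds
  j=2: holds
  j=3: holds
  j=4: fails
Holds on [1,3], so largest k = 2.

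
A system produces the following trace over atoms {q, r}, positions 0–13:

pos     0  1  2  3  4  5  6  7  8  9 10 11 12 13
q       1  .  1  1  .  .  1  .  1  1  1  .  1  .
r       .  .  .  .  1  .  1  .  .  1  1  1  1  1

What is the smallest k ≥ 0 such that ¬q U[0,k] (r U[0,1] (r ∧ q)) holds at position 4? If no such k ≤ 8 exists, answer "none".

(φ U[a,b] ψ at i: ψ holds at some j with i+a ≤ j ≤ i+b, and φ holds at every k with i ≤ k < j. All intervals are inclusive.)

Need earliest j ≥ 4 with (r U[0,1] (r ∧ q)), and ¬q at every k in [4,j-1].
  j=4: rhs fails.
  j=5: rhs fails.
  j=6: rhs holds; lhs holds on [4,5]. k = 2.

2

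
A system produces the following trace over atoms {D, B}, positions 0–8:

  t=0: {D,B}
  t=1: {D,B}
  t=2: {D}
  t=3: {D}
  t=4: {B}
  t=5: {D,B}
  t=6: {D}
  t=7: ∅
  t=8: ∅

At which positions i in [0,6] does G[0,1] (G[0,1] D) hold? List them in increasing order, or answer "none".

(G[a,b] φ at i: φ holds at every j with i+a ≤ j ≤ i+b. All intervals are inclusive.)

0, 1

Evaluate at each i in [0,6]:
  i=0: ✓ (all of [0,1])
  i=1: ✓ (all of [1,2])
  i=2: ✗ (fails at j=3)
  i=3: ✗ (fails at j=3)
  i=4: ✗ (fails at j=4)
  i=5: ✗ (fails at j=6)
  i=6: ✗ (fails at j=6)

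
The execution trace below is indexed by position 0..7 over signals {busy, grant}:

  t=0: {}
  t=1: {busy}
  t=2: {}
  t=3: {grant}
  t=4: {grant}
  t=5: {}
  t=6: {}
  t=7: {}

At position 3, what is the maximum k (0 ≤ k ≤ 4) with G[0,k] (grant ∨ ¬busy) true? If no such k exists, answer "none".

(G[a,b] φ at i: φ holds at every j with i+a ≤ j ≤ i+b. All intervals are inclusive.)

4

(grant ∨ ¬busy) must hold from j=3 onward; find where it first fails.
  j=3: holds
  j=4: holds
  j=5: holds
  j=6: holds
  j=7: holds
Holds through j=7; largest k = 4.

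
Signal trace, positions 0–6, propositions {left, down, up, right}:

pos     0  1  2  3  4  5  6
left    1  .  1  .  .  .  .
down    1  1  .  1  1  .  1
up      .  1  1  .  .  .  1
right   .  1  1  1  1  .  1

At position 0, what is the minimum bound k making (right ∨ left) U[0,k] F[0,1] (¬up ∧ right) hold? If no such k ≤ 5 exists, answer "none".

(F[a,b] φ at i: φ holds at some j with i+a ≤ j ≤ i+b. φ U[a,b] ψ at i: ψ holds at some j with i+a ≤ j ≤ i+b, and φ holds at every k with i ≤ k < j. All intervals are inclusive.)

Need earliest j ≥ 0 with F[0,1] (¬up ∧ right), and (right ∨ left) at every k in [0,j-1].
  j=0: rhs fails.
  j=1: rhs fails.
  j=2: rhs holds; lhs holds on [0,1]. k = 2.

2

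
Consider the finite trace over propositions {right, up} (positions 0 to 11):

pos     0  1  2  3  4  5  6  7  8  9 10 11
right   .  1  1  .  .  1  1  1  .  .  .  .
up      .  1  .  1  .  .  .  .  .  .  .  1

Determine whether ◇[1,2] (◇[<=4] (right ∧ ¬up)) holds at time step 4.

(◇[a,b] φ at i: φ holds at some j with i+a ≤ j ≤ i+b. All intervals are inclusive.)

Check ◇[<=4] (right ∧ ¬up) at each j in [5,6]:
  j=5: holds (witness at 5)
  j=6: holds (witness at 6)
Found at j=5 → formula holds.

Holds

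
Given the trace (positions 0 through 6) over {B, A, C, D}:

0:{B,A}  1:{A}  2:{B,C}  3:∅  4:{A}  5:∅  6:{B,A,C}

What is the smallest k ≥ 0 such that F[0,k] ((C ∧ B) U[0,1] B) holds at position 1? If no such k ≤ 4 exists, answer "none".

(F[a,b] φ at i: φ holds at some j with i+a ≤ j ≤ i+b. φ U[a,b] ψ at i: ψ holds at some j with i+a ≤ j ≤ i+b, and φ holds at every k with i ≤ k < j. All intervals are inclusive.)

1

Scan j = 1,2,… for ((C ∧ B) U[0,1] B):
  j=1: fails
  j=2: holds
First hit at j=2, so smallest k = 2-1 = 1.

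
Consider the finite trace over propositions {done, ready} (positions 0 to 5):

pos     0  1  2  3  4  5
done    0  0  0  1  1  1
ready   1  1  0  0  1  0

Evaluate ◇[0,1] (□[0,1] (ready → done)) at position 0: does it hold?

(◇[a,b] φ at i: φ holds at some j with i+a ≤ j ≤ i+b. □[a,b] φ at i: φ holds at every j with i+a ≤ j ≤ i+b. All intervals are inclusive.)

Does not hold

Check □[0,1] (ready → done) at each j in [0,1]:
  j=0: fails at 0
  j=1: fails at 1
No position in the window satisfies it → formula fails.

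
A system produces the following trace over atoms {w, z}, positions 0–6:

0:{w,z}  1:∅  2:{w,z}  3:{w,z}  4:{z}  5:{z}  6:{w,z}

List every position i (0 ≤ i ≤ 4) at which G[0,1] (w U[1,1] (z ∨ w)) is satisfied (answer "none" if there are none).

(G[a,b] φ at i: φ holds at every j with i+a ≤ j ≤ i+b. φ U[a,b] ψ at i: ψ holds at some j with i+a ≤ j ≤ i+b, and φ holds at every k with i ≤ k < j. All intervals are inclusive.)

2

Evaluate at each i in [0,4]:
  i=0: ✗ (fails at j=0)
  i=1: ✗ (fails at j=1)
  i=2: ✓ (all of [2,3])
  i=3: ✗ (fails at j=4)
  i=4: ✗ (fails at j=4)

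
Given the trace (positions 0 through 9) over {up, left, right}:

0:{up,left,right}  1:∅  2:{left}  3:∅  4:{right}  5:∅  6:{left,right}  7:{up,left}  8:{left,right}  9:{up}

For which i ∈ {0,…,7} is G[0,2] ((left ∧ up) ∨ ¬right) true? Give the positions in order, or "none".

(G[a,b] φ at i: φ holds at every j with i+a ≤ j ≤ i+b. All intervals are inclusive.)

Evaluate at each i in [0,7]:
  i=0: ✓ (all of [0,2])
  i=1: ✓ (all of [1,3])
  i=2: ✗ (fails at j=4)
  i=3: ✗ (fails at j=4)
  i=4: ✗ (fails at j=4)
  i=5: ✗ (fails at j=6)
  i=6: ✗ (fails at j=6)
  i=7: ✗ (fails at j=8)

0, 1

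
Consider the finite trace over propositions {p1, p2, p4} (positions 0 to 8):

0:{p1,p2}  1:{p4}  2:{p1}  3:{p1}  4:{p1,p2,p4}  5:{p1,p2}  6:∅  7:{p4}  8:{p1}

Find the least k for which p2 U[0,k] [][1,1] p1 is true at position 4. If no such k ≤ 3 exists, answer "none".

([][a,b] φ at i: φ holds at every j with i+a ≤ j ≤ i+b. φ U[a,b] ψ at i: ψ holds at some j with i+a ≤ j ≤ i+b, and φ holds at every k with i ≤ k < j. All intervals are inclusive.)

0

Need earliest j ≥ 4 with [][1,1] p1, and p2 at every k in [4,j-1].
  j=4: rhs holds (empty prefix). k = 0.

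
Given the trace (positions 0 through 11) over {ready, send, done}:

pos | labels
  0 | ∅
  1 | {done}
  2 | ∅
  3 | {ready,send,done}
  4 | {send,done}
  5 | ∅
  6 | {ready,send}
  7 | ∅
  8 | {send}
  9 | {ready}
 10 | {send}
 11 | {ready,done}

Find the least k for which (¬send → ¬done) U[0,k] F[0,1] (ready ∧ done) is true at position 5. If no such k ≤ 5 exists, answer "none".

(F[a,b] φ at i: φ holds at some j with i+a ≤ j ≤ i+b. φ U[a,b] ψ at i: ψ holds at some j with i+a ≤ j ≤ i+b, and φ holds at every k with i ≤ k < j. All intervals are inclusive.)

Need earliest j ≥ 5 with F[0,1] (ready ∧ done), and (¬send → ¬done) at every k in [5,j-1].
  j=5: rhs fails.
  j=6: rhs fails.
  j=7: rhs fails.
  j=8: rhs fails.
  j=9: rhs fails.
  j=10: rhs holds; lhs holds on [5,9]. k = 5.

5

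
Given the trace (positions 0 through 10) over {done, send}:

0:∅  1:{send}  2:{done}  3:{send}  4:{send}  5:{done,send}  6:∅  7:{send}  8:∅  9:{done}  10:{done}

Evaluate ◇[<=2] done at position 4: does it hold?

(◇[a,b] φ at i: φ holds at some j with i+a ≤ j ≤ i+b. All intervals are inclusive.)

Check done at each j in [4,6]:
  j=4: false
  j=5: true
  j=6: false
Found at j=5 → formula holds.

Holds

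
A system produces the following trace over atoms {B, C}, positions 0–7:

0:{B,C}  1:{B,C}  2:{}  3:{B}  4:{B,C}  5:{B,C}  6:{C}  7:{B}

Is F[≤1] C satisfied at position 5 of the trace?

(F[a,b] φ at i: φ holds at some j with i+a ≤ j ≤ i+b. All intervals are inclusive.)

Check C at each j in [5,6]:
  j=5: true
  j=6: true
Found at j=5 → formula holds.

True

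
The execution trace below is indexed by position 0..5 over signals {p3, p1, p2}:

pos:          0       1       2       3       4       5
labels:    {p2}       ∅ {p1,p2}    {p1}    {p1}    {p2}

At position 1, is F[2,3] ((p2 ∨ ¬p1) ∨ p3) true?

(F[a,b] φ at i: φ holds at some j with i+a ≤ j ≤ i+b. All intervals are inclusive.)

No

Check ((p2 ∨ ¬p1) ∨ p3) at each j in [3,4]:
  j=3: false
  j=4: false
No position in the window satisfies it → formula fails.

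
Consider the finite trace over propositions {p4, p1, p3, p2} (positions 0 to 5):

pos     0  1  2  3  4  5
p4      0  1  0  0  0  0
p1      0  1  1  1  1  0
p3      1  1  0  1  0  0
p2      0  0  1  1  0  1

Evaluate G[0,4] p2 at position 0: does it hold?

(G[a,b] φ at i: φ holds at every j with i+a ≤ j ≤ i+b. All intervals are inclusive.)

Does not hold

Check p2 at every j in [0,4]:
  j=0: false
  j=1: false
  j=2: true
  j=3: true
  j=4: false
Fails at j=0 → formula fails.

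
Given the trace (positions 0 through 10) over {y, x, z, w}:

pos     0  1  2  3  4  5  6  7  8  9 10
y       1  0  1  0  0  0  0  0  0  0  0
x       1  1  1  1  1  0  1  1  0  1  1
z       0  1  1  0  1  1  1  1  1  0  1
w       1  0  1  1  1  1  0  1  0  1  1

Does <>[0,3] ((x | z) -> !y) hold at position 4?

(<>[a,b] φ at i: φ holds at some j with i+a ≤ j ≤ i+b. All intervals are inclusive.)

Holds

Check ((x | z) -> !y) at each j in [4,7]:
  j=4: true
  j=5: true
  j=6: true
  j=7: true
Found at j=4 → formula holds.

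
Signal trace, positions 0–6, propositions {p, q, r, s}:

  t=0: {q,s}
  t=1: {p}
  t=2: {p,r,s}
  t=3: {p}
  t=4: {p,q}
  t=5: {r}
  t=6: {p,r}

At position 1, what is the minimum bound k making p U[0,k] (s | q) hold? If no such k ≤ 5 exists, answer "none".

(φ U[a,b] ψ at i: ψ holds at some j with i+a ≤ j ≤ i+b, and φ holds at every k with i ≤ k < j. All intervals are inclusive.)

Need earliest j ≥ 1 with (s | q), and p at every k in [1,j-1].
  j=1: rhs fails.
  j=2: rhs holds; lhs holds on [1,1]. k = 1.

1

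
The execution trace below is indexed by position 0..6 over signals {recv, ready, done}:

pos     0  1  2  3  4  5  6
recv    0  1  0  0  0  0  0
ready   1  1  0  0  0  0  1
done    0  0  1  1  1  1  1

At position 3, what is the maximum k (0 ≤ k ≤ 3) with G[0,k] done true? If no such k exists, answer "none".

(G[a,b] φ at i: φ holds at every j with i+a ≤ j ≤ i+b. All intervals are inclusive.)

done must hold from j=3 onward; find where it first fails.
  j=3: holds
  j=4: holds
  j=5: holds
  j=6: holds
Holds through j=6; largest k = 3.

3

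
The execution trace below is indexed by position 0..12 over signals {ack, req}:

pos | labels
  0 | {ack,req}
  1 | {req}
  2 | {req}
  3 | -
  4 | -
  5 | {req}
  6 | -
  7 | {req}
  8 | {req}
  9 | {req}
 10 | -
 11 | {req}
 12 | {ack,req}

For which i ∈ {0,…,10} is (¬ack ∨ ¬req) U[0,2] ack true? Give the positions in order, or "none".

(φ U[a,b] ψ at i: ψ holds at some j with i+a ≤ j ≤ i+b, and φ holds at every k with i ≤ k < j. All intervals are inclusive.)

Evaluate at each i in [0,10]:
  i=0: ✓ (rhs at j=0)
  i=1: ✗ (no rhs in [1,3])
  i=2: ✗ (no rhs in [2,4])
  i=3: ✗ (no rhs in [3,5])
  i=4: ✗ (no rhs in [4,6])
  i=5: ✗ (no rhs in [5,7])
  i=6: ✗ (no rhs in [6,8])
  i=7: ✗ (no rhs in [7,9])
  i=8: ✗ (no rhs in [8,10])
  i=9: ✗ (no rhs in [9,11])
  i=10: ✓ (rhs at j=12; lhs holds on [10,11])

0, 10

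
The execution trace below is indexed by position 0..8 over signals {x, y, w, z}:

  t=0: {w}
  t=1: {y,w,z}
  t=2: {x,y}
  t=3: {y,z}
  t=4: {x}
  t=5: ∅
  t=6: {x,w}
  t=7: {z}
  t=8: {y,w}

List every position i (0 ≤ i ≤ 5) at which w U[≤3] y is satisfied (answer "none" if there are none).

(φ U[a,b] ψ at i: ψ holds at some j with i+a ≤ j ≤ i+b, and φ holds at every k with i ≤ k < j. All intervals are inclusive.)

0, 1, 2, 3

Evaluate at each i in [0,5]:
  i=0: ✓ (rhs at j=1; lhs holds on [0,0])
  i=1: ✓ (rhs at j=1)
  i=2: ✓ (rhs at j=2)
  i=3: ✓ (rhs at j=3)
  i=4: ✗ (no rhs in [4,7])
  i=5: ✗ (lhs fails at k=5 before rhs at j=8)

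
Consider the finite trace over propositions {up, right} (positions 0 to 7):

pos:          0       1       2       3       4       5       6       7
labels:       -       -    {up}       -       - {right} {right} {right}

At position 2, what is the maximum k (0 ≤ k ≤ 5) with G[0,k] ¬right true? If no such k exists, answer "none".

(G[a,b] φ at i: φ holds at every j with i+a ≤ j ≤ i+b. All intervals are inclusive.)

¬right must hold from j=2 onward; find where it first fails.
  j=2: holds
  j=3: holds
  j=4: holds
  j=5: fails
Holds on [2,4], so largest k = 2.

2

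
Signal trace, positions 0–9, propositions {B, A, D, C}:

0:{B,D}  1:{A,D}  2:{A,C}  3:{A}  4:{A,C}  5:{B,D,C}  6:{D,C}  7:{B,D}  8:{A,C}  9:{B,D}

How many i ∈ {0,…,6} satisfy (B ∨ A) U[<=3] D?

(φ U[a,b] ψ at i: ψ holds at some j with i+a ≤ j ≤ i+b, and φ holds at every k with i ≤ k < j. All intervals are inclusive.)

Evaluate at each i in [0,6]:
  i=0: ✓ (rhs at j=0)
  i=1: ✓ (rhs at j=1)
  i=2: ✓ (rhs at j=5; lhs holds on [2,4])
  i=3: ✓ (rhs at j=5; lhs holds on [3,4])
  i=4: ✓ (rhs at j=5; lhs holds on [4,4])
  i=5: ✓ (rhs at j=5)
  i=6: ✓ (rhs at j=6)
Positions where it holds: {0, 1, 2, 3, 4, 5, 6} → 7.

7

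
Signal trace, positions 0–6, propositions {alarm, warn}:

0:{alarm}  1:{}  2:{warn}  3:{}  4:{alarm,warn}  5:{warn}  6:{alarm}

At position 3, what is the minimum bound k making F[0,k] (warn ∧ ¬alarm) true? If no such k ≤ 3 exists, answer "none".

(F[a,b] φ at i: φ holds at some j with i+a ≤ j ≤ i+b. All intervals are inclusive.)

2

Scan j = 3,4,… for (warn ∧ ¬alarm):
  j=3: fails
  j=4: fails
  j=5: holds
First hit at j=5, so smallest k = 5-3 = 2.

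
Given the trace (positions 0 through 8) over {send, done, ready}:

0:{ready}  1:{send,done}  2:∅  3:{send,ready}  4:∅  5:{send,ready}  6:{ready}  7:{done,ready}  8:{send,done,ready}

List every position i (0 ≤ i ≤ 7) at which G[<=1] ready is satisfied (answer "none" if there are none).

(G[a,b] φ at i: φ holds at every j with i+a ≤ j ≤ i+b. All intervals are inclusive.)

Evaluate at each i in [0,7]:
  i=0: ✗ (fails at j=1)
  i=1: ✗ (fails at j=1)
  i=2: ✗ (fails at j=2)
  i=3: ✗ (fails at j=4)
  i=4: ✗ (fails at j=4)
  i=5: ✓ (all of [5,6])
  i=6: ✓ (all of [6,7])
  i=7: ✓ (all of [7,8])

5, 6, 7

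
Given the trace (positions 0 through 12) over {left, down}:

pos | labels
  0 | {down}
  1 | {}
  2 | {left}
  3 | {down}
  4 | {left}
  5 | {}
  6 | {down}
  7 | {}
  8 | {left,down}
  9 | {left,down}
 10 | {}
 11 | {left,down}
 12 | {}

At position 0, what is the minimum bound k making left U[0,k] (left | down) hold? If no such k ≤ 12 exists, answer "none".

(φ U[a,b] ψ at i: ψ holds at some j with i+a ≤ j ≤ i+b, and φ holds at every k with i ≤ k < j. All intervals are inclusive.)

0

Need earliest j ≥ 0 with (left | down), and left at every k in [0,j-1].
  j=0: rhs holds (empty prefix). k = 0.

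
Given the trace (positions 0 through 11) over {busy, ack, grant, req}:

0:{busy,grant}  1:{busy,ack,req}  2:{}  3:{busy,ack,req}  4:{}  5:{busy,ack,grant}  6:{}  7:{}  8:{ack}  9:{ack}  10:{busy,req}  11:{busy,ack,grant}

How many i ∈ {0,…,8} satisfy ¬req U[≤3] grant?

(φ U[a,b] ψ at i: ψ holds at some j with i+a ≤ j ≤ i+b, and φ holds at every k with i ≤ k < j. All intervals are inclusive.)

Evaluate at each i in [0,8]:
  i=0: ✓ (rhs at j=0)
  i=1: ✗ (no rhs in [1,4])
  i=2: ✗ (lhs fails at k=3 before rhs at j=5)
  i=3: ✗ (lhs fails at k=3 before rhs at j=5)
  i=4: ✓ (rhs at j=5; lhs holds on [4,4])
  i=5: ✓ (rhs at j=5)
  i=6: ✗ (no rhs in [6,9])
  i=7: ✗ (no rhs in [7,10])
  i=8: ✗ (lhs fails at k=10 before rhs at j=11)
Positions where it holds: {0, 4, 5} → 3.

3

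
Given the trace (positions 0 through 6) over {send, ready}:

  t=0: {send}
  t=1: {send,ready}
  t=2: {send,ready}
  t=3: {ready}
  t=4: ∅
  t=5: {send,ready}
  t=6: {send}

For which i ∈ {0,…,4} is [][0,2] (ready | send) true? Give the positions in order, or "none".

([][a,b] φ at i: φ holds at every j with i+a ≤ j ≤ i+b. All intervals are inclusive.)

Evaluate at each i in [0,4]:
  i=0: ✓ (all of [0,2])
  i=1: ✓ (all of [1,3])
  i=2: ✗ (fails at j=4)
  i=3: ✗ (fails at j=4)
  i=4: ✗ (fails at j=4)

0, 1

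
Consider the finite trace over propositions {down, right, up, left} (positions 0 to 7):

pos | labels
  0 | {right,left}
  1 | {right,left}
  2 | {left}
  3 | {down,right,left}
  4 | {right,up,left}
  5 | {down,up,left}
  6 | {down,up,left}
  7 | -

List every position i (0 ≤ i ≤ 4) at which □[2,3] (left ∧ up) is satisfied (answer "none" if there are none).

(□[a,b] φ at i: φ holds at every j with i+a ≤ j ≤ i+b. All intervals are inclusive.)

Evaluate at each i in [0,4]:
  i=0: ✗ (fails at j=2)
  i=1: ✗ (fails at j=3)
  i=2: ✓ (all of [4,5])
  i=3: ✓ (all of [5,6])
  i=4: ✗ (fails at j=7)

2, 3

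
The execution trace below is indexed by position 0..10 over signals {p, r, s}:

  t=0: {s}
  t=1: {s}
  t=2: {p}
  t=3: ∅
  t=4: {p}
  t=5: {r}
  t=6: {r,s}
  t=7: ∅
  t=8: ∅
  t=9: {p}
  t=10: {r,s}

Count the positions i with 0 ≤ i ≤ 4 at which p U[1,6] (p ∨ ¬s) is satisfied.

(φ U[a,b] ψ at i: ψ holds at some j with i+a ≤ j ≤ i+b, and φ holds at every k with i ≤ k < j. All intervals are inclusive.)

Evaluate at each i in [0,4]:
  i=0: ✗ (lhs fails at k=0 before rhs at j=2)
  i=1: ✗ (lhs fails at k=1 before rhs at j=2)
  i=2: ✓ (rhs at j=3; lhs holds on [2,2])
  i=3: ✗ (lhs fails at k=3 before rhs at j=4)
  i=4: ✓ (rhs at j=5; lhs holds on [4,4])
Positions where it holds: {2, 4} → 2.

2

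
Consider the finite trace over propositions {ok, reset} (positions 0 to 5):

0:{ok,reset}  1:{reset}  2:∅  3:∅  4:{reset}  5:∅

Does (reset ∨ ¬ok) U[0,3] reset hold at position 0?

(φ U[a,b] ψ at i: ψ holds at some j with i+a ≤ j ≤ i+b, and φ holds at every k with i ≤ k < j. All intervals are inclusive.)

Holds

Need some j in [0,3] with reset, and (reset ∨ ¬ok) at every k in [0,j-1].
  j=0: reset holds; no prefix to check → satisfied.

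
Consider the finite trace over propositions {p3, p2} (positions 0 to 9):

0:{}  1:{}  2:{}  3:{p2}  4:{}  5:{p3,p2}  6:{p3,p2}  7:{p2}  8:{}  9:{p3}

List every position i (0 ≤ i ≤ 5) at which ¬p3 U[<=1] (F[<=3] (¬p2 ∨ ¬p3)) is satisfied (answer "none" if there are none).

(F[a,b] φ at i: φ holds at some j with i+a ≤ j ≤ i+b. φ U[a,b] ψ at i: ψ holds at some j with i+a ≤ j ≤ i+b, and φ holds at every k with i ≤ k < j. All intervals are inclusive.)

Evaluate at each i in [0,5]:
  i=0: ✓ (rhs at j=0)
  i=1: ✓ (rhs at j=1)
  i=2: ✓ (rhs at j=2)
  i=3: ✓ (rhs at j=3)
  i=4: ✓ (rhs at j=4)
  i=5: ✓ (rhs at j=5)

0, 1, 2, 3, 4, 5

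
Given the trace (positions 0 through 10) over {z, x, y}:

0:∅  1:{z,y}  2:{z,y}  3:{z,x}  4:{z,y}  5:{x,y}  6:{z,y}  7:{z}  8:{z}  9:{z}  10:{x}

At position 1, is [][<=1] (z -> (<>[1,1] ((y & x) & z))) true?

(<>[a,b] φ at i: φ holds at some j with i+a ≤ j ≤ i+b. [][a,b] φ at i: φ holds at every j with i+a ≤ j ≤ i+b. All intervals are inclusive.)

Does not hold

Check (z -> (<>[1,1] ((y & x) & z))) at every j in [1,2]:
  j=1: antecedent true; consequent fails (none in [2,2]) → ✗
  j=2: antecedent true; consequent fails (none in [3,3]) → ✗
Fails at j=1 → formula fails.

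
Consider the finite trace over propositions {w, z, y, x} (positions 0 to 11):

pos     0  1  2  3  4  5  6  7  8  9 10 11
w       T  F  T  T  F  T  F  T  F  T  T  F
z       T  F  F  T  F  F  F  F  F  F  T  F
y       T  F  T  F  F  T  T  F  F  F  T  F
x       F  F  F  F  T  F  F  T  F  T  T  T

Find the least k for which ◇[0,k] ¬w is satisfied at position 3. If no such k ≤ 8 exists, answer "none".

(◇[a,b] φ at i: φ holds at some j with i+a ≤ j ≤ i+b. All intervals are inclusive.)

Scan j = 3,4,… for ¬w:
  j=3: fails
  j=4: holds
First hit at j=4, so smallest k = 4-3 = 1.

1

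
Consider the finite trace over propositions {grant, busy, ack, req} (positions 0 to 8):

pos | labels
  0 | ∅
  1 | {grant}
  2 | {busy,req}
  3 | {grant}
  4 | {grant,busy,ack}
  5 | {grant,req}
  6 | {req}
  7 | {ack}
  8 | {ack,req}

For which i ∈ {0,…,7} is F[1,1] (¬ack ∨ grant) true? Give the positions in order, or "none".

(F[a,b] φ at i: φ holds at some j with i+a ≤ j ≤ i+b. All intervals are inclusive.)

0, 1, 2, 3, 4, 5

Evaluate at each i in [0,7]:
  i=0: ✓ (witness j=1)
  i=1: ✓ (witness j=2)
  i=2: ✓ (witness j=3)
  i=3: ✓ (witness j=4)
  i=4: ✓ (witness j=5)
  i=5: ✓ (witness j=6)
  i=6: ✗ (none in [7,7])
  i=7: ✗ (none in [8,8])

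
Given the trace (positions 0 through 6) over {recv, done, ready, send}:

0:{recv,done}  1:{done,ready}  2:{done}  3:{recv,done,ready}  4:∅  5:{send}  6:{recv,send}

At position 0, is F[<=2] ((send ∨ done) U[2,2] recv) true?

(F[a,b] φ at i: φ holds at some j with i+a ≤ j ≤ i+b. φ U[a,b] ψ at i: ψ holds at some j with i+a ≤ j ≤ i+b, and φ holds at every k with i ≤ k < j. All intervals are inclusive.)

Holds

Check ((send ∨ done) U[2,2] recv) at each j in [0,2]:
  j=0: fails
  j=1: holds
  j=2: fails
Found at j=1 → formula holds.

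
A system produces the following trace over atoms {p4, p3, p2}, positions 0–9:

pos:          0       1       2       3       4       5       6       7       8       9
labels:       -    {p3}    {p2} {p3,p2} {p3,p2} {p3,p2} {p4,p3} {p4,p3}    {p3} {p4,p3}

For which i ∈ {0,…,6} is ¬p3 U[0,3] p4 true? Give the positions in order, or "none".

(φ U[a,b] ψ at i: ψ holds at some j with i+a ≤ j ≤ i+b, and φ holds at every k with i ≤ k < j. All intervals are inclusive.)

6

Evaluate at each i in [0,6]:
  i=0: ✗ (no rhs in [0,3])
  i=1: ✗ (no rhs in [1,4])
  i=2: ✗ (no rhs in [2,5])
  i=3: ✗ (lhs fails at k=3 before rhs at j=6)
  i=4: ✗ (lhs fails at k=4 before rhs at j=6)
  i=5: ✗ (lhs fails at k=5 before rhs at j=6)
  i=6: ✓ (rhs at j=6)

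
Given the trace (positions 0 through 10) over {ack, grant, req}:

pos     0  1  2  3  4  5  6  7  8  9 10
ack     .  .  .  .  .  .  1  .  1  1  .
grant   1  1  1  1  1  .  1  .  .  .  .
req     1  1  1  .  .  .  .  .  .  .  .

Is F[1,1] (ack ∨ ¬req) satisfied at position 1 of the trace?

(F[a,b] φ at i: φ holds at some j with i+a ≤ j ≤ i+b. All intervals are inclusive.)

Check (ack ∨ ¬req) at each j in [2,2]:
  j=2: false
No position in the window satisfies it → formula fails.

No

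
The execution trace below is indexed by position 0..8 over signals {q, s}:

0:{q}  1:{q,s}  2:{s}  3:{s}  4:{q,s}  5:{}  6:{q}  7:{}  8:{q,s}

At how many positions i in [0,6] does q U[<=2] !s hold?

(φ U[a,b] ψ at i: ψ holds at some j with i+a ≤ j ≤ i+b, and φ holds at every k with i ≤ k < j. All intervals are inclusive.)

Evaluate at each i in [0,6]:
  i=0: ✓ (rhs at j=0)
  i=1: ✗ (no rhs in [1,3])
  i=2: ✗ (no rhs in [2,4])
  i=3: ✗ (lhs fails at k=3 before rhs at j=5)
  i=4: ✓ (rhs at j=5; lhs holds on [4,4])
  i=5: ✓ (rhs at j=5)
  i=6: ✓ (rhs at j=6)
Positions where it holds: {0, 4, 5, 6} → 4.

4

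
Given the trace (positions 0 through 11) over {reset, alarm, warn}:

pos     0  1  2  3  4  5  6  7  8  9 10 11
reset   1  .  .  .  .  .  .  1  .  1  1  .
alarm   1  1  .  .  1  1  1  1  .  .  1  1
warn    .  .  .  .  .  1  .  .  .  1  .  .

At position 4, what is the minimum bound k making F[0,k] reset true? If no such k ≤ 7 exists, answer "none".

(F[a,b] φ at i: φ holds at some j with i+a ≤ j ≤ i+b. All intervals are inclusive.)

Scan j = 4,5,… for reset:
  j=4: fails
  j=5: fails
  j=6: fails
  j=7: holds
First hit at j=7, so smallest k = 7-4 = 3.

3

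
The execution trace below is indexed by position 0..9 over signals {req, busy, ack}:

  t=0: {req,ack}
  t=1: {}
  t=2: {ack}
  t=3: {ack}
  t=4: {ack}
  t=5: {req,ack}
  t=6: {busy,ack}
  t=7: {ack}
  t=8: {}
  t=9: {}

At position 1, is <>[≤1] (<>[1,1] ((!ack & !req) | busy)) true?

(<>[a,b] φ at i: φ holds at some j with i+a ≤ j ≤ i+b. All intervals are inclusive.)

Does not hold

Check <>[1,1] ((!ack & !req) | busy) at each j in [1,2]:
  j=1: fails (none in [2,2])
  j=2: fails (none in [3,3])
No position in the window satisfies it → formula fails.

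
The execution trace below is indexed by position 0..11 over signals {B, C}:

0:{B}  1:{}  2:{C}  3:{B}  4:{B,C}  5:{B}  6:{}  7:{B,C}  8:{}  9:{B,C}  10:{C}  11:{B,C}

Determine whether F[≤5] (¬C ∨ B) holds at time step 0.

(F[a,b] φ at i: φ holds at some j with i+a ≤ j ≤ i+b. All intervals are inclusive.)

Check (¬C ∨ B) at each j in [0,5]:
  j=0: true
  j=1: true
  j=2: false
  j=3: true
  j=4: true
  j=5: true
Found at j=0 → formula holds.

True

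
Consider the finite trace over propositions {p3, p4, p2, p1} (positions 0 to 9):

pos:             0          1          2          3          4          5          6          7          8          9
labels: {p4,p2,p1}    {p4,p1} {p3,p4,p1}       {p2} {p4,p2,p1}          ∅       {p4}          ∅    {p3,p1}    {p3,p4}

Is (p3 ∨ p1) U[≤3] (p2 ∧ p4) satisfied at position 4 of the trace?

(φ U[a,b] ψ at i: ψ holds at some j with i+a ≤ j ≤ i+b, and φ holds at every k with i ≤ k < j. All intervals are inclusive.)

Need some j in [4,7] with (p2 ∧ p4), and (p3 ∨ p1) at every k in [4,j-1].
  j=4: (p2 ∧ p4) holds; no prefix to check → satisfied.

Holds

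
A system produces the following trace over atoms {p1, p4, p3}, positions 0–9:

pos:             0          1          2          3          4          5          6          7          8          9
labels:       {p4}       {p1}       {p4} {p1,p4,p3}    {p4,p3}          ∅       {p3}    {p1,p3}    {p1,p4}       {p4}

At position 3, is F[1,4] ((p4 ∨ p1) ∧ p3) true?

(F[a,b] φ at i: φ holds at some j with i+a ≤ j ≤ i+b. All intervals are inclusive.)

Check ((p4 ∨ p1) ∧ p3) at each j in [4,7]:
  j=4: true
  j=5: false
  j=6: false
  j=7: true
Found at j=4 → formula holds.

Yes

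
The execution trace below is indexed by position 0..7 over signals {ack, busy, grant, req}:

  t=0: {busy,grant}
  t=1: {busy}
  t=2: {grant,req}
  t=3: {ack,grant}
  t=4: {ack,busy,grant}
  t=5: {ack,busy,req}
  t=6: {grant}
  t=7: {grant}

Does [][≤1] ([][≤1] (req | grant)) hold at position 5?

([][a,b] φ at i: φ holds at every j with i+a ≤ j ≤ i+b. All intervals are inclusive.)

Check [][≤1] (req | grant) at every j in [5,6]:
  j=5: holds on [5,6]
  j=6: holds on [6,7]
All positions satisfy it → formula holds.

Yes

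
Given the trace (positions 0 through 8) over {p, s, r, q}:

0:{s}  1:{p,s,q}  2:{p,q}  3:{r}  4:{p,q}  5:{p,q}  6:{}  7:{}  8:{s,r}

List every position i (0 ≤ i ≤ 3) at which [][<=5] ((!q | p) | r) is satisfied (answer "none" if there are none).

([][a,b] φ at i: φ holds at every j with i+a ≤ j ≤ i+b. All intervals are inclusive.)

Evaluate at each i in [0,3]:
  i=0: ✓ (all of [0,5])
  i=1: ✓ (all of [1,6])
  i=2: ✓ (all of [2,7])
  i=3: ✓ (all of [3,8])

0, 1, 2, 3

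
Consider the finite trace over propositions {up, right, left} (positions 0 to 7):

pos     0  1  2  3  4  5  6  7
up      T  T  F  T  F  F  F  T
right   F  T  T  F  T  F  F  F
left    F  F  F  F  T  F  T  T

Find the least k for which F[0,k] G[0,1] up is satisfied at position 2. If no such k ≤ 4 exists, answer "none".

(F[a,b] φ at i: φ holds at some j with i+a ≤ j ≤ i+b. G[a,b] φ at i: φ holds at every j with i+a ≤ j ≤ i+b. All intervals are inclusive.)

Scan j = 2,3,… for G[0,1] up:
  j=2: fails
  j=3: fails
  j=4: fails
  j=5: fails
  j=6: fails
No j in [2,6] satisfies it → none.

none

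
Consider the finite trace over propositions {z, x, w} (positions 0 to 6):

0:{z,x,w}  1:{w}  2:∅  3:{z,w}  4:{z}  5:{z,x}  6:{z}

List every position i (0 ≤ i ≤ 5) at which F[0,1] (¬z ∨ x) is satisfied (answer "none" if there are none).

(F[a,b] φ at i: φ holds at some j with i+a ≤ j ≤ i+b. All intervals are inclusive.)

Evaluate at each i in [0,5]:
  i=0: ✓ (witness j=0)
  i=1: ✓ (witness j=1)
  i=2: ✓ (witness j=2)
  i=3: ✗ (none in [3,4])
  i=4: ✓ (witness j=5)
  i=5: ✓ (witness j=5)

0, 1, 2, 4, 5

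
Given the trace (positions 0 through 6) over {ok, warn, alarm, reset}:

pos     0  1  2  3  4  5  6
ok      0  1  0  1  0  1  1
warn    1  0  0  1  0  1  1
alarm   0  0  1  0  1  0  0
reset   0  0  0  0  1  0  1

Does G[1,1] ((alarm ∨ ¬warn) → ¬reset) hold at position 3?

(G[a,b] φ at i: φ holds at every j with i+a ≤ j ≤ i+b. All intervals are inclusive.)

Does not hold

Check ((alarm ∨ ¬warn) → ¬reset) at every j in [4,4]:
  j=4: antecedent true; consequent false → ✗
Fails at j=4 → formula fails.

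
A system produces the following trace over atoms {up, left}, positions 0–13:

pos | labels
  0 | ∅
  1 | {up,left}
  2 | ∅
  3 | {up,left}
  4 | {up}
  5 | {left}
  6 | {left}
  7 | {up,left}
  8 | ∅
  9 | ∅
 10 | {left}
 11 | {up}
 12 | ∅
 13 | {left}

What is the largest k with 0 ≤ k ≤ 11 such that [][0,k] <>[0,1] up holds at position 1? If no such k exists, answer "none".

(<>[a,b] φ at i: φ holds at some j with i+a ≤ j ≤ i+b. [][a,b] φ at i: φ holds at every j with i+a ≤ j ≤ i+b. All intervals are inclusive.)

<>[0,1] up must hold from j=1 onward; find where it first fails.
  j=1: holds
  j=2: holds
  j=3: holds
  j=4: holds
  j=5: fails
Holds on [1,4], so largest k = 3.

3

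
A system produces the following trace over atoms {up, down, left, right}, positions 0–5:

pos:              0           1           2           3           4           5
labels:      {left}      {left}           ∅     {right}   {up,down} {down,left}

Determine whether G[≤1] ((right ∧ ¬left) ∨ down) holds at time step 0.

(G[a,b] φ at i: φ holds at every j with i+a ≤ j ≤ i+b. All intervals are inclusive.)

Does not hold

Check ((right ∧ ¬left) ∨ down) at every j in [0,1]:
  j=0: false
  j=1: false
Fails at j=0 → formula fails.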